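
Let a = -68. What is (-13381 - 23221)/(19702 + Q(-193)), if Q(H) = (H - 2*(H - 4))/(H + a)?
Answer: -3184374/1714007 ≈ -1.8579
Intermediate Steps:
Q(H) = (8 - H)/(-68 + H) (Q(H) = (H - 2*(H - 4))/(H - 68) = (H - 2*(-4 + H))/(-68 + H) = (H + (8 - 2*H))/(-68 + H) = (8 - H)/(-68 + H))
(-13381 - 23221)/(19702 + Q(-193)) = (-13381 - 23221)/(19702 + (8 - 1*(-193))/(-68 - 193)) = -36602/(19702 + (8 + 193)/(-261)) = -36602/(19702 - 1/261*201) = -36602/(19702 - 67/87) = -36602/1714007/87 = -36602*87/1714007 = -3184374/1714007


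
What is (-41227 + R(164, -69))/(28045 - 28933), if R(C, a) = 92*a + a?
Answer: 11911/222 ≈ 53.653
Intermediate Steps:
R(C, a) = 93*a
(-41227 + R(164, -69))/(28045 - 28933) = (-41227 + 93*(-69))/(28045 - 28933) = (-41227 - 6417)/(-888) = -47644*(-1/888) = 11911/222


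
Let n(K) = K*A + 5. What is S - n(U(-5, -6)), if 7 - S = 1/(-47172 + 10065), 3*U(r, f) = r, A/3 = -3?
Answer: -482390/37107 ≈ -13.000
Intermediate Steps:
A = -9 (A = 3*(-3) = -9)
U(r, f) = r/3
n(K) = 5 - 9*K (n(K) = K*(-9) + 5 = -9*K + 5 = 5 - 9*K)
S = 259750/37107 (S = 7 - 1/(-47172 + 10065) = 7 - 1/(-37107) = 7 - 1*(-1/37107) = 7 + 1/37107 = 259750/37107 ≈ 7.0000)
S - n(U(-5, -6)) = 259750/37107 - (5 - 3*(-5)) = 259750/37107 - (5 - 9*(-5/3)) = 259750/37107 - (5 + 15) = 259750/37107 - 1*20 = 259750/37107 - 20 = -482390/37107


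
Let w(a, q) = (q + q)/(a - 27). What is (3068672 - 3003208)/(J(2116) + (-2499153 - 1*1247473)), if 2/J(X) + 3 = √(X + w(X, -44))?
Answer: -67471006750917504/3861490711643427071 - 16366*√2308468251/3861490711643427071 ≈ -0.017473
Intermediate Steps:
w(a, q) = 2*q/(-27 + a) (w(a, q) = (2*q)/(-27 + a) = 2*q/(-27 + a))
J(X) = 2/(-3 + √(X - 88/(-27 + X))) (J(X) = 2/(-3 + √(X + 2*(-44)/(-27 + X))) = 2/(-3 + √(X - 88/(-27 + X))))
(3068672 - 3003208)/(J(2116) + (-2499153 - 1*1247473)) = (3068672 - 3003208)/(2/(-3 + √((-88 + 2116*(-27 + 2116))/(-27 + 2116))) + (-2499153 - 1*1247473)) = 65464/(2/(-3 + √((-88 + 2116*2089)/2089)) + (-2499153 - 1247473)) = 65464/(2/(-3 + √((-88 + 4420324)/2089)) - 3746626) = 65464/(2/(-3 + √((1/2089)*4420236)) - 3746626) = 65464/(2/(-3 + √(4420236/2089)) - 3746626) = 65464/(2/(-3 + 2*√2308468251/2089) - 3746626) = 65464/(-3746626 + 2/(-3 + 2*√2308468251/2089))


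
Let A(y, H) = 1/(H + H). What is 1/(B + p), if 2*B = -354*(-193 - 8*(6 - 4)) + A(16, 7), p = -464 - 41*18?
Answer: 28/1002149 ≈ 2.7940e-5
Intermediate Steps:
A(y, H) = 1/(2*H)
p = -1202 (p = -464 - 738 = -1202)
B = 1035805/28 (B = (-354*(-193 - 8*(6 - 4)) + (½)/7)/2 = (-354*(-193 - 8*2) + (½)*(⅐))/2 = (-354*(-193 - 1*16) + 1/14)/2 = (-354*(-193 - 16) + 1/14)/2 = (-354*(-209) + 1/14)/2 = (73986 + 1/14)/2 = (½)*(1035805/14) = 1035805/28 ≈ 36993.)
1/(B + p) = 1/(1035805/28 - 1202) = 1/(1002149/28) = 28/1002149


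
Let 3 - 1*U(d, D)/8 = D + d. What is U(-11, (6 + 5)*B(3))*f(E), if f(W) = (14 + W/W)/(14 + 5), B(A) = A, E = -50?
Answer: -120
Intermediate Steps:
U(d, D) = 24 - 8*D - 8*d (U(d, D) = 24 - 8*(D + d) = 24 + (-8*D - 8*d) = 24 - 8*D - 8*d)
f(W) = 15/19 (f(W) = (14 + 1)/19 = 15*(1/19) = 15/19)
U(-11, (6 + 5)*B(3))*f(E) = (24 - 8*(6 + 5)*3 - 8*(-11))*(15/19) = (24 - 88*3 + 88)*(15/19) = (24 - 8*33 + 88)*(15/19) = (24 - 264 + 88)*(15/19) = -152*15/19 = -120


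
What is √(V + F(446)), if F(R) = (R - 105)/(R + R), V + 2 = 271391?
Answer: √53983690367/446 ≈ 520.95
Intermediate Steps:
V = 271389 (V = -2 + 271391 = 271389)
F(R) = (-105 + R)/(2*R) (F(R) = (-105 + R)/((2*R)) = (-105 + R)*(1/(2*R)) = (-105 + R)/(2*R))
√(V + F(446)) = √(271389 + (½)*(-105 + 446)/446) = √(271389 + (½)*(1/446)*341) = √(271389 + 341/892) = √(242079329/892) = √53983690367/446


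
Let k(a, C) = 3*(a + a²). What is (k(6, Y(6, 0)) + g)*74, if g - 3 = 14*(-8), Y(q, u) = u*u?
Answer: 1258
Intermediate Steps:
Y(q, u) = u²
k(a, C) = 3*a + 3*a²
g = -109 (g = 3 + 14*(-8) = 3 - 112 = -109)
(k(6, Y(6, 0)) + g)*74 = (3*6*(1 + 6) - 109)*74 = (3*6*7 - 109)*74 = (126 - 109)*74 = 17*74 = 1258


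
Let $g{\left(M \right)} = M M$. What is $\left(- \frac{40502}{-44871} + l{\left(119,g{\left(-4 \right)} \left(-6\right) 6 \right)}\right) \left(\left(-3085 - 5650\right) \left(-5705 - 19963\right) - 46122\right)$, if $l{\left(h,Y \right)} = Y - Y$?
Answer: $\frac{3026361525572}{14957} \approx 2.0234 \cdot 10^{8}$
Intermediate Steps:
$g{\left(M \right)} = M^{2}$
$l{\left(h,Y \right)} = 0$
$\left(- \frac{40502}{-44871} + l{\left(119,g{\left(-4 \right)} \left(-6\right) 6 \right)}\right) \left(\left(-3085 - 5650\right) \left(-5705 - 19963\right) - 46122\right) = \left(- \frac{40502}{-44871} + 0\right) \left(\left(-3085 - 5650\right) \left(-5705 - 19963\right) - 46122\right) = \left(\left(-40502\right) \left(- \frac{1}{44871}\right) + 0\right) \left(\left(-8735\right) \left(-25668\right) - 46122\right) = \left(\frac{40502}{44871} + 0\right) \left(224209980 - 46122\right) = \frac{40502}{44871} \cdot 224163858 = \frac{3026361525572}{14957}$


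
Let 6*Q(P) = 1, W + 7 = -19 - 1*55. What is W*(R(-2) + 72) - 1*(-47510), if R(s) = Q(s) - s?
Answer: 83005/2 ≈ 41503.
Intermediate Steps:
W = -81 (W = -7 + (-19 - 1*55) = -7 + (-19 - 55) = -7 - 74 = -81)
Q(P) = ⅙ (Q(P) = (⅙)*1 = ⅙)
R(s) = ⅙ - s
W*(R(-2) + 72) - 1*(-47510) = -81*((⅙ - 1*(-2)) + 72) - 1*(-47510) = -81*((⅙ + 2) + 72) + 47510 = -81*(13/6 + 72) + 47510 = -81*445/6 + 47510 = -12015/2 + 47510 = 83005/2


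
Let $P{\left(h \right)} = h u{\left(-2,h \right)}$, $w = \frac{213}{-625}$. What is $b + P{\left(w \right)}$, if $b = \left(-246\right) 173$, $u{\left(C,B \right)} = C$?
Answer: $- \frac{26598324}{625} \approx -42557.0$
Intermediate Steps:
$w = - \frac{213}{625}$ ($w = 213 \left(- \frac{1}{625}\right) = - \frac{213}{625} \approx -0.3408$)
$P{\left(h \right)} = - 2 h$ ($P{\left(h \right)} = h \left(-2\right) = - 2 h$)
$b = -42558$
$b + P{\left(w \right)} = -42558 - - \frac{426}{625} = -42558 + \frac{426}{625} = - \frac{26598324}{625}$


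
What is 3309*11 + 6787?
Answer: 43186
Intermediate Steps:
3309*11 + 6787 = 36399 + 6787 = 43186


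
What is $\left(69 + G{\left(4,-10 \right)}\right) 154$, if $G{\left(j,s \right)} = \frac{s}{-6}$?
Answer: $\frac{32648}{3} \approx 10883.0$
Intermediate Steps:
$G{\left(j,s \right)} = - \frac{s}{6}$ ($G{\left(j,s \right)} = s \left(- \frac{1}{6}\right) = - \frac{s}{6}$)
$\left(69 + G{\left(4,-10 \right)}\right) 154 = \left(69 - - \frac{5}{3}\right) 154 = \left(69 + \frac{5}{3}\right) 154 = \frac{212}{3} \cdot 154 = \frac{32648}{3}$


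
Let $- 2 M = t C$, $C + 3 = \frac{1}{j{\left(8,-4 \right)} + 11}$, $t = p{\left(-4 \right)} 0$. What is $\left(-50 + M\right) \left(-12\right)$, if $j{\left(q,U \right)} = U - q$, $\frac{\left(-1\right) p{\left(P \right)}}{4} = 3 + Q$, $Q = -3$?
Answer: $600$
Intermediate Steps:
$p{\left(P \right)} = 0$ ($p{\left(P \right)} = - 4 \left(3 - 3\right) = \left(-4\right) 0 = 0$)
$t = 0$ ($t = 0 \cdot 0 = 0$)
$C = -4$ ($C = -3 + \frac{1}{\left(-4 - 8\right) + 11} = -3 + \frac{1}{-12 + 11} = -3 + \frac{1}{-1} = -3 - 1 = -4$)
$M = 0$ ($M = - \frac{0 \left(-4\right)}{2} = \left(- \frac{1}{2}\right) 0 = 0$)
$\left(-50 + M\right) \left(-12\right) = \left(-50 + 0\right) \left(-12\right) = \left(-50\right) \left(-12\right) = 600$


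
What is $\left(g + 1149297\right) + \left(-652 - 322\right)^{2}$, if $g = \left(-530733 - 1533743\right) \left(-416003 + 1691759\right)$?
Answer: $-2633765545883$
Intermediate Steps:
$g = -2633767643856$ ($g = \left(-2064476\right) 1275756 = -2633767643856$)
$\left(g + 1149297\right) + \left(-652 - 322\right)^{2} = \left(-2633767643856 + 1149297\right) + \left(-652 - 322\right)^{2} = -2633766494559 + \left(-974\right)^{2} = -2633766494559 + 948676 = -2633765545883$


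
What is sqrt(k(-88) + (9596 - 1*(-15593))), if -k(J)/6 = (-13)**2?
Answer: 5*sqrt(967) ≈ 155.48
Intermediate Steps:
k(J) = -1014 (k(J) = -6*(-13)**2 = -6*169 = -1014)
sqrt(k(-88) + (9596 - 1*(-15593))) = sqrt(-1014 + (9596 - 1*(-15593))) = sqrt(-1014 + (9596 + 15593)) = sqrt(-1014 + 25189) = sqrt(24175) = 5*sqrt(967)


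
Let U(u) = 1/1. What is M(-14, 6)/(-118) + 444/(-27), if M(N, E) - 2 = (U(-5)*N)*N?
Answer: -9623/531 ≈ -18.122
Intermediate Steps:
U(u) = 1
M(N, E) = 2 + N² (M(N, E) = 2 + (1*N)*N = 2 + N*N = 2 + N²)
M(-14, 6)/(-118) + 444/(-27) = (2 + (-14)²)/(-118) + 444/(-27) = (2 + 196)*(-1/118) + 444*(-1/27) = 198*(-1/118) - 148/9 = -99/59 - 148/9 = -9623/531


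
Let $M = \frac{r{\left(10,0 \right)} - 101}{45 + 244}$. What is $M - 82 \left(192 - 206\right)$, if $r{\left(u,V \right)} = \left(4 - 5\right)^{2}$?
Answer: $\frac{331672}{289} \approx 1147.7$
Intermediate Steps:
$r{\left(u,V \right)} = 1$ ($r{\left(u,V \right)} = \left(-1\right)^{2} = 1$)
$M = - \frac{100}{289}$ ($M = \frac{1 - 101}{45 + 244} = - \frac{100}{289} \approx -0.34602$)
$M - 82 \left(192 - 206\right) = - \frac{100}{289} - 82 \left(192 - 206\right) = - \frac{100}{289} - -1148 = - \frac{100}{289} + 1148 = \frac{331672}{289}$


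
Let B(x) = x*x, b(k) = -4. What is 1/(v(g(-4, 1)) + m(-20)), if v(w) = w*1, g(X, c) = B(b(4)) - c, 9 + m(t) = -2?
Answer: 1/4 ≈ 0.25000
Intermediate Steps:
m(t) = -11 (m(t) = -9 - 2 = -11)
B(x) = x**2
g(X, c) = 16 - c (g(X, c) = (-4)**2 - c = 16 - c)
v(w) = w
1/(v(g(-4, 1)) + m(-20)) = 1/((16 - 1*1) - 11) = 1/((16 - 1) - 11) = 1/(15 - 11) = 1/4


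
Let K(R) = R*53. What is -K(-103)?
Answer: 5459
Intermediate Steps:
K(R) = 53*R
-K(-103) = -53*(-103) = -1*(-5459) = 5459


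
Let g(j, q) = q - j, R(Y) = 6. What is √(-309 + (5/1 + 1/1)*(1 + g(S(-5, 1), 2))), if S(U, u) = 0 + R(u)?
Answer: I*√327 ≈ 18.083*I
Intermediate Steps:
S(U, u) = 6 (S(U, u) = 0 + 6 = 6)
√(-309 + (5/1 + 1/1)*(1 + g(S(-5, 1), 2))) = √(-309 + (5/1 + 1/1)*(1 + (2 - 1*6))) = √(-309 + (5*1 + 1*1)*(1 + (2 - 6))) = √(-309 + (5 + 1)*(1 - 4)) = √(-309 + 6*(-3)) = √(-309 - 18) = √(-327) = I*√327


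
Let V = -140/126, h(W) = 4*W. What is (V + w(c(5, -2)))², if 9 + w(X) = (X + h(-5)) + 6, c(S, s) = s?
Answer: 55225/81 ≈ 681.79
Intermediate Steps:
w(X) = -23 + X (w(X) = -9 + ((X + 4*(-5)) + 6) = -9 + ((X - 20) + 6) = -9 + ((-20 + X) + 6) = -9 + (-14 + X) = -23 + X)
V = -10/9 (V = -140*1/126 = -10/9 ≈ -1.1111)
(V + w(c(5, -2)))² = (-10/9 + (-23 - 2))² = (-10/9 - 25)² = (-235/9)² = 55225/81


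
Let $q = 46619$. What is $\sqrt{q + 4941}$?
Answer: $2 \sqrt{12890} \approx 227.07$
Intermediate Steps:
$\sqrt{q + 4941} = \sqrt{46619 + 4941} = \sqrt{51560} = 2 \sqrt{12890}$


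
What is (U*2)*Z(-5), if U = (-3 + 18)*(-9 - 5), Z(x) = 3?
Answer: -1260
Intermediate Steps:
U = -210 (U = 15*(-14) = -210)
(U*2)*Z(-5) = -210*2*3 = -420*3 = -1260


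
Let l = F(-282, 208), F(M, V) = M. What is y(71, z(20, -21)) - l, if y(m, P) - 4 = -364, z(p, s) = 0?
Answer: -78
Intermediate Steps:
y(m, P) = -360 (y(m, P) = 4 - 364 = -360)
l = -282
y(71, z(20, -21)) - l = -360 - 1*(-282) = -360 + 282 = -78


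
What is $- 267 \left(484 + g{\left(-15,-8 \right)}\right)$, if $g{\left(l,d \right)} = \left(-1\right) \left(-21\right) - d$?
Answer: $-136971$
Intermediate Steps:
$g{\left(l,d \right)} = 21 - d$
$- 267 \left(484 + g{\left(-15,-8 \right)}\right) = - 267 \left(484 + \left(21 - -8\right)\right) = - 267 \left(484 + \left(21 + 8\right)\right) = - 267 \left(484 + 29\right) = \left(-267\right) 513 = -136971$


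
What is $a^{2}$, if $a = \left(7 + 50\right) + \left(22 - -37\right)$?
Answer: $13456$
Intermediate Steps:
$a = 116$ ($a = 57 + \left(22 + 37\right) = 57 + 59 = 116$)
$a^{2} = 116^{2} = 13456$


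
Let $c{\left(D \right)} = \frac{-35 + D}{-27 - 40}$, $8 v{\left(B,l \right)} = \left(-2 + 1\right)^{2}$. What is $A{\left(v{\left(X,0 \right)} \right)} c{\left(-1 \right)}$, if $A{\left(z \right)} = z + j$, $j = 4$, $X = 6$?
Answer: $\frac{297}{134} \approx 2.2164$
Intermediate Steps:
$v{\left(B,l \right)} = \frac{1}{8}$ ($v{\left(B,l \right)} = \frac{\left(-2 + 1\right)^{2}}{8} = \frac{\left(-1\right)^{2}}{8} = \frac{1}{8} \cdot 1 = \frac{1}{8}$)
$A{\left(z \right)} = 4 + z$ ($A{\left(z \right)} = z + 4 = 4 + z$)
$c{\left(D \right)} = \frac{35}{67} - \frac{D}{67}$ ($c{\left(D \right)} = \frac{-35 + D}{-67} = \left(-35 + D\right) \left(- \frac{1}{67}\right) = \frac{35}{67} - \frac{D}{67}$)
$A{\left(v{\left(X,0 \right)} \right)} c{\left(-1 \right)} = \left(4 + \frac{1}{8}\right) \left(\frac{35}{67} - - \frac{1}{67}\right) = \frac{33 \left(\frac{35}{67} + \frac{1}{67}\right)}{8} = \frac{33}{8} \cdot \frac{36}{67} = \frac{297}{134}$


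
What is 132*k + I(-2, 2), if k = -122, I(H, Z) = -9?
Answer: -16113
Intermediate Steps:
132*k + I(-2, 2) = 132*(-122) - 9 = -16104 - 9 = -16113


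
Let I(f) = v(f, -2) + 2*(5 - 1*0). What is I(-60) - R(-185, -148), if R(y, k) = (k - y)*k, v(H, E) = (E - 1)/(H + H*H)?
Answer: 6473479/1180 ≈ 5486.0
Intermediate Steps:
v(H, E) = (-1 + E)/(H + H²)
R(y, k) = k*(k - y)
I(f) = 10 - 3/(f*(1 + f)) (I(f) = (-1 - 2)/(f*(1 + f)) + 2*(5 - 1*0) = -3/(f*(1 + f)) + 2*(5 + 0) = -3/(f*(1 + f)) + 2*5 = -3/(f*(1 + f)) + 10 = 10 - 3/(f*(1 + f)))
I(-60) - R(-185, -148) = (10 - 3/(-60*(1 - 60))) - (-148)*(-148 - 1*(-185)) = (10 - 3*(-1/60)/(-59)) - (-148)*(-148 + 185) = (10 - 3*(-1/60)*(-1/59)) - (-148)*37 = (10 - 1/1180) - 1*(-5476) = 11799/1180 + 5476 = 6473479/1180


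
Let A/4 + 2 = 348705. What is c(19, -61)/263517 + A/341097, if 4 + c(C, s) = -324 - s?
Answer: 122488533635/29961619383 ≈ 4.0882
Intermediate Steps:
A = 1394812 (A = -8 + 4*348705 = -8 + 1394820 = 1394812)
c(C, s) = -328 - s (c(C, s) = -4 + (-324 - s) = -328 - s)
c(19, -61)/263517 + A/341097 = (-328 - 1*(-61))/263517 + 1394812/341097 = (-328 + 61)*(1/263517) + 1394812*(1/341097) = -267*1/263517 + 1394812/341097 = -89/87839 + 1394812/341097 = 122488533635/29961619383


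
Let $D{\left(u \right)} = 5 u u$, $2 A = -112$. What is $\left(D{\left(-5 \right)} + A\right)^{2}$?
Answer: $4761$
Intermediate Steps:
$A = -56$ ($A = \frac{1}{2} \left(-112\right) = -56$)
$D{\left(u \right)} = 5 u^{2}$
$\left(D{\left(-5 \right)} + A\right)^{2} = \left(5 \left(-5\right)^{2} - 56\right)^{2} = \left(5 \cdot 25 - 56\right)^{2} = \left(125 - 56\right)^{2} = 69^{2} = 4761$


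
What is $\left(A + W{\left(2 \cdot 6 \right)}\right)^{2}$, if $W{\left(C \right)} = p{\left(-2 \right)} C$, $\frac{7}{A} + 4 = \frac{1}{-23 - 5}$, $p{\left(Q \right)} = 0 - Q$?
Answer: $\frac{6330256}{12769} \approx 495.75$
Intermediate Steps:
$p{\left(Q \right)} = - Q$
$A = - \frac{196}{113}$ ($A = \frac{7}{-4 + \frac{1}{-23 - 5}} = \frac{7}{-4 + \frac{1}{-28}} = \frac{7}{-4 - \frac{1}{28}} = \frac{7}{- \frac{113}{28}} = 7 \left(- \frac{28}{113}\right) = - \frac{196}{113} \approx -1.7345$)
$W{\left(C \right)} = 2 C$ ($W{\left(C \right)} = \left(-1\right) \left(-2\right) C = 2 C$)
$\left(A + W{\left(2 \cdot 6 \right)}\right)^{2} = \left(- \frac{196}{113} + 2 \cdot 2 \cdot 6\right)^{2} = \left(- \frac{196}{113} + 2 \cdot 12\right)^{2} = \left(- \frac{196}{113} + 24\right)^{2} = \left(\frac{2516}{113}\right)^{2} = \frac{6330256}{12769}$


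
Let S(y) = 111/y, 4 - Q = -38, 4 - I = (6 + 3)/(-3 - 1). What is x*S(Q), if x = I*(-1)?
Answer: -925/56 ≈ -16.518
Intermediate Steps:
I = 25/4 (I = 4 - (6 + 3)/(-3 - 1) = 4 - 9/(-4) = 4 - 9*(-1)/4 = 4 - 1*(-9/4) = 4 + 9/4 = 25/4 ≈ 6.2500)
Q = 42 (Q = 4 - 1*(-38) = 4 + 38 = 42)
x = -25/4 (x = (25/4)*(-1) = -25/4 ≈ -6.2500)
x*S(Q) = -2775/(4*42) = -25/4*37/14 = -925/56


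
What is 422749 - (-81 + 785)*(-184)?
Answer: 552285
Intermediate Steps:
422749 - (-81 + 785)*(-184) = 422749 - 704*(-184) = 422749 - 1*(-129536) = 422749 + 129536 = 552285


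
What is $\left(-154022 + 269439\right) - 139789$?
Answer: $-24372$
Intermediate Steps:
$\left(-154022 + 269439\right) - 139789 = 115417 - 139789 = -24372$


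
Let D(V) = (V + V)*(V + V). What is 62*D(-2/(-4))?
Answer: 62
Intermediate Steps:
D(V) = 4*V**2 (D(V) = (2*V)*(2*V) = 4*V**2)
62*D(-2/(-4)) = 62*(4*(-2/(-4))**2) = 62*(4*(-2*(-1/4))**2) = 62*(4*(1/2)**2) = 62*(4*(1/4)) = 62*1 = 62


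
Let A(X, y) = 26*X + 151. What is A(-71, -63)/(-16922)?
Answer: 1695/16922 ≈ 0.10017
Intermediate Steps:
A(X, y) = 151 + 26*X
A(-71, -63)/(-16922) = (151 + 26*(-71))/(-16922) = (151 - 1846)*(-1/16922) = -1695*(-1/16922) = 1695/16922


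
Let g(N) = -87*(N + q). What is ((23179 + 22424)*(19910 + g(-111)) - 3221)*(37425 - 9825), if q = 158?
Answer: 19912898839200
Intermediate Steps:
g(N) = -13746 - 87*N (g(N) = -87*(N + 158) = -87*(158 + N) = -13746 - 87*N)
((23179 + 22424)*(19910 + g(-111)) - 3221)*(37425 - 9825) = ((23179 + 22424)*(19910 + (-13746 - 87*(-111))) - 3221)*(37425 - 9825) = (45603*(19910 + (-13746 + 9657)) - 3221)*27600 = (45603*(19910 - 4089) - 3221)*27600 = (45603*15821 - 3221)*27600 = (721485063 - 3221)*27600 = 721481842*27600 = 19912898839200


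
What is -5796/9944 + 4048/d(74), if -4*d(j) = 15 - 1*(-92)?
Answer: -40408355/266002 ≈ -151.91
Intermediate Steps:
d(j) = -107/4 (d(j) = -(15 - 1*(-92))/4 = -(15 + 92)/4 = -¼*107 = -107/4)
-5796/9944 + 4048/d(74) = -5796/9944 + 4048/(-107/4) = -5796*1/9944 + 4048*(-4/107) = -1449/2486 - 16192/107 = -40408355/266002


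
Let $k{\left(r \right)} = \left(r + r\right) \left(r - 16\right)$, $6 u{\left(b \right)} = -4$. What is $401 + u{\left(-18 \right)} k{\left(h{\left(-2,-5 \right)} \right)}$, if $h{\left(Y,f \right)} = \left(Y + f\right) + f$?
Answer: $-47$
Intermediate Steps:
$h{\left(Y,f \right)} = Y + 2 f$
$u{\left(b \right)} = - \frac{2}{3}$ ($u{\left(b \right)} = \frac{1}{6} \left(-4\right) = - \frac{2}{3}$)
$k{\left(r \right)} = 2 r \left(-16 + r\right)$
$401 + u{\left(-18 \right)} k{\left(h{\left(-2,-5 \right)} \right)} = 401 - \frac{2 \cdot 2 \left(-2 + 2 \left(-5\right)\right) \left(-16 + \left(-2 + 2 \left(-5\right)\right)\right)}{3} = 401 - \frac{2 \cdot 2 \left(-2 - 10\right) \left(-16 - 12\right)}{3} = 401 - \frac{2 \cdot 2 \left(-12\right) \left(-16 - 12\right)}{3} = 401 - \frac{2 \cdot 2 \left(-12\right) \left(-28\right)}{3} = 401 - 448 = -47$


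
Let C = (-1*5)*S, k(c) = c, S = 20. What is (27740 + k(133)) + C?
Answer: 27773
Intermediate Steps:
C = -100 (C = -1*5*20 = -5*20 = -100)
(27740 + k(133)) + C = (27740 + 133) - 100 = 27873 - 100 = 27773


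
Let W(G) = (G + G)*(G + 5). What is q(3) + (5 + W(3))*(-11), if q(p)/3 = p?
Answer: -574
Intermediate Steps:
q(p) = 3*p
W(G) = 2*G*(5 + G) (W(G) = (2*G)*(5 + G) = 2*G*(5 + G))
q(3) + (5 + W(3))*(-11) = 3*3 + (5 + 2*3*(5 + 3))*(-11) = 9 + (5 + 2*3*8)*(-11) = 9 + (5 + 48)*(-11) = 9 + 53*(-11) = 9 - 583 = -574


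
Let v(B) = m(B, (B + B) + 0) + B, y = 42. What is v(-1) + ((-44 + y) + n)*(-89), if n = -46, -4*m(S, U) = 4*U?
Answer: 4273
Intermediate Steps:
m(S, U) = -U
v(B) = -B (v(B) = -((B + B) + 0) + B = -(2*B + 0) + B = -2*B + B = -B)
v(-1) + ((-44 + y) + n)*(-89) = -1*(-1) + ((-44 + 42) - 46)*(-89) = 1 + (-2 - 46)*(-89) = 1 - 48*(-89) = 1 + 4272 = 4273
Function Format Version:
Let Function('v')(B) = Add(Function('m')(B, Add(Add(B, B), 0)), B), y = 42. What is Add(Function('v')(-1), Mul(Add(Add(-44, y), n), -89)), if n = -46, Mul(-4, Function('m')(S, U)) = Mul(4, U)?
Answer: 4273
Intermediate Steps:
Function('m')(S, U) = Mul(-1, U) (Function('m')(S, U) = Mul(Rational(-1, 4), Mul(4, U)) = Mul(-1, U))
Function('v')(B) = Mul(-1, B) (Function('v')(B) = Add(Mul(-1, Add(Add(B, B), 0)), B) = Add(Mul(-1, Add(Mul(2, B), 0)), B) = Add(Mul(-1, Mul(2, B)), B) = Add(Mul(-2, B), B) = Mul(-1, B))
Add(Function('v')(-1), Mul(Add(Add(-44, y), n), -89)) = Add(Mul(-1, -1), Mul(Add(Add(-44, 42), -46), -89)) = Add(1, Mul(Add(-2, -46), -89)) = Add(1, Mul(-48, -89)) = Add(1, 4272) = 4273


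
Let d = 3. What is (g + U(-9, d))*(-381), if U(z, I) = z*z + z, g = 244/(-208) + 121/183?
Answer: -86395687/3172 ≈ -27237.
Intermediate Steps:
g = -4871/9516 (g = 244*(-1/208) + 121*(1/183) = -61/52 + 121/183 = -4871/9516 ≈ -0.51188)
U(z, I) = z + z**2 (U(z, I) = z**2 + z = z + z**2)
(g + U(-9, d))*(-381) = (-4871/9516 - 9*(1 - 9))*(-381) = (-4871/9516 - 9*(-8))*(-381) = (-4871/9516 + 72)*(-381) = (680281/9516)*(-381) = -86395687/3172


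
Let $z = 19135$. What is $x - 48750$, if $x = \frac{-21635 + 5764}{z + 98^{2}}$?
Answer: $- \frac{1401042121}{28739} \approx -48751.0$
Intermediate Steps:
$x = - \frac{15871}{28739}$ ($x = \frac{-21635 + 5764}{19135 + 98^{2}} = - \frac{15871}{19135 + 9604} = - \frac{15871}{28739} \approx -0.55225$)
$x - 48750 = - \frac{15871}{28739} - 48750 = - \frac{1401042121}{28739}$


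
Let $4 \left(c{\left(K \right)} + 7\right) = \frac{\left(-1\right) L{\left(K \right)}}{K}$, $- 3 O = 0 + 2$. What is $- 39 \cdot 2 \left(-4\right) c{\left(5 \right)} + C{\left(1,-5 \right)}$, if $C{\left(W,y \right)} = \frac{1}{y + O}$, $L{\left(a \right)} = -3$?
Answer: $- \frac{181677}{85} \approx -2137.4$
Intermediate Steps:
$O = - \frac{2}{3}$ ($O = - \frac{0 + 2}{3} = \left(- \frac{1}{3}\right) 2 = - \frac{2}{3} \approx -0.66667$)
$c{\left(K \right)} = -7 + \frac{3}{4 K}$ ($c{\left(K \right)} = -7 + \frac{\left(-1\right) \left(-3\right) \frac{1}{K}}{4} = -7 + \frac{3 \frac{1}{K}}{4} = -7 + \frac{3}{4 K}$)
$C{\left(W,y \right)} = \frac{1}{- \frac{2}{3} + y}$ ($C{\left(W,y \right)} = \frac{1}{y - \frac{2}{3}} = \frac{1}{- \frac{2}{3} + y}$)
$- 39 \cdot 2 \left(-4\right) c{\left(5 \right)} + C{\left(1,-5 \right)} = - 39 \cdot 2 \left(-4\right) \left(-7 + \frac{3}{4 \cdot 5}\right) + \frac{3}{-2 + 3 \left(-5\right)} = - 39 \left(- 8 \left(-7 + \frac{3}{4} \cdot \frac{1}{5}\right)\right) + \frac{3}{-2 - 15} = - 39 \left(- 8 \left(-7 + \frac{3}{20}\right)\right) + \frac{3}{-17} = - 39 \left(\left(-8\right) \left(- \frac{137}{20}\right)\right) + 3 \left(- \frac{1}{17}\right) = \left(-39\right) \frac{274}{5} - \frac{3}{17} = - \frac{10686}{5} - \frac{3}{17} = - \frac{181677}{85}$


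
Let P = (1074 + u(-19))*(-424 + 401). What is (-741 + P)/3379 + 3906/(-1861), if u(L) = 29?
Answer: -61789084/6288319 ≈ -9.8260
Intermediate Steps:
P = -25369 (P = (1074 + 29)*(-424 + 401) = 1103*(-23) = -25369)
(-741 + P)/3379 + 3906/(-1861) = (-741 - 25369)/3379 + 3906/(-1861) = -26110*1/3379 + 3906*(-1/1861) = -26110/3379 - 3906/1861 = -61789084/6288319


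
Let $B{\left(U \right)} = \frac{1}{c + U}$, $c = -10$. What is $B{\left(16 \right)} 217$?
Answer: $\frac{217}{6} \approx 36.167$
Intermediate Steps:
$B{\left(U \right)} = \frac{1}{-10 + U}$
$B{\left(16 \right)} 217 = \frac{1}{-10 + 16} \cdot 217 = \frac{1}{6} \cdot 217 = \frac{217}{6}$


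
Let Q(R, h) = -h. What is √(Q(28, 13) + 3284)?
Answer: √3271 ≈ 57.193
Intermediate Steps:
√(Q(28, 13) + 3284) = √(-1*13 + 3284) = √(-13 + 3284) = √3271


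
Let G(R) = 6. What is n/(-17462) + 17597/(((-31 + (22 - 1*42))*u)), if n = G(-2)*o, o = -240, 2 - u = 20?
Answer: 154300367/8015058 ≈ 19.251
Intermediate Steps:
u = -18 (u = 2 - 1*20 = 2 - 20 = -18)
n = -1440 (n = 6*(-240) = -1440)
n/(-17462) + 17597/(((-31 + (22 - 1*42))*u)) = -1440/(-17462) + 17597/(((-31 + (22 - 1*42))*(-18))) = -1440*(-1/17462) + 17597/(((-31 + (22 - 42))*(-18))) = 720/8731 + 17597/(((-31 - 20)*(-18))) = 720/8731 + 17597/((-51*(-18))) = 720/8731 + 17597/918 = 154300367/8015058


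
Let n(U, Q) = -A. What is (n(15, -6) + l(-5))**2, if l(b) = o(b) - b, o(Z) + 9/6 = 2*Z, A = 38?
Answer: 7921/4 ≈ 1980.3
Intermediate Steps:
o(Z) = -3/2 + 2*Z
n(U, Q) = -38 (n(U, Q) = -1*38 = -38)
l(b) = -3/2 + b (l(b) = (-3/2 + 2*b) - b = -3/2 + b)
(n(15, -6) + l(-5))**2 = (-38 + (-3/2 - 5))**2 = (-38 - 13/2)**2 = (-89/2)**2 = 7921/4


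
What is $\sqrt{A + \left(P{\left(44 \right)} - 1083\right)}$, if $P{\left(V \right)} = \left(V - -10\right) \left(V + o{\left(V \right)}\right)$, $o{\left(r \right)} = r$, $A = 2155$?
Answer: $8 \sqrt{91} \approx 76.315$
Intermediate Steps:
$P{\left(V \right)} = 2 V \left(10 + V\right)$ ($P{\left(V \right)} = \left(V - -10\right) \left(V + V\right) = \left(V + \left(-8 + 18\right)\right) 2 V = \left(V + 10\right) 2 V = \left(10 + V\right) 2 V = 2 V \left(10 + V\right)$)
$\sqrt{A + \left(P{\left(44 \right)} - 1083\right)} = \sqrt{2155 - \left(1083 - 88 \left(10 + 44\right)\right)} = \sqrt{2155 - \left(1083 - 4752\right)} = \sqrt{2155 + \left(4752 - 1083\right)} = \sqrt{2155 + 3669} = \sqrt{5824} = 8 \sqrt{91}$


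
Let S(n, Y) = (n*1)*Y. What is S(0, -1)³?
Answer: 0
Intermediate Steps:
S(n, Y) = Y*n (S(n, Y) = n*Y = Y*n)
S(0, -1)³ = (-1*0)³ = 0³ = 0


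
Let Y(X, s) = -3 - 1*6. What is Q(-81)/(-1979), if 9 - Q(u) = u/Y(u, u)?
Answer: 0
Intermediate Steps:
Y(X, s) = -9 (Y(X, s) = -3 - 6 = -9)
Q(u) = 9 + u/9 (Q(u) = 9 - u/(-9) = 9 - u*(-1)/9 = 9 - (-1)*u/9 = 9 + u/9)
Q(-81)/(-1979) = (9 + (⅑)*(-81))/(-1979) = (9 - 9)*(-1/1979) = 0*(-1/1979) = 0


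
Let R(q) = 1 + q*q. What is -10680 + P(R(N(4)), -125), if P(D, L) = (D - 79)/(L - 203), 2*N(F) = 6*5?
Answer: -3503187/328 ≈ -10680.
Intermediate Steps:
N(F) = 15 (N(F) = (6*5)/2 = (½)*30 = 15)
R(q) = 1 + q²
P(D, L) = (-79 + D)/(-203 + L)
-10680 + P(R(N(4)), -125) = -10680 + (-79 + (1 + 15²))/(-203 - 125) = -10680 + (-79 + (1 + 225))/(-328) = -10680 - (-79 + 226)/328 = -10680 - 1/328*147 = -10680 - 147/328 = -3503187/328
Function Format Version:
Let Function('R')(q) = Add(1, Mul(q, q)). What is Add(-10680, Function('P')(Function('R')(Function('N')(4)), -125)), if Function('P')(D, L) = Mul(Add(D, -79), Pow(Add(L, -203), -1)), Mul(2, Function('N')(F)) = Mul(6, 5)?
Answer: Rational(-3503187, 328) ≈ -10680.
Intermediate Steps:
Function('N')(F) = 15 (Function('N')(F) = Mul(Rational(1, 2), Mul(6, 5)) = Mul(Rational(1, 2), 30) = 15)
Function('R')(q) = Add(1, Pow(q, 2))
Function('P')(D, L) = Mul(Pow(Add(-203, L), -1), Add(-79, D)) (Function('P')(D, L) = Mul(Add(-79, D), Pow(Add(-203, L), -1)) = Mul(Pow(Add(-203, L), -1), Add(-79, D)))
Add(-10680, Function('P')(Function('R')(Function('N')(4)), -125)) = Add(-10680, Mul(Pow(Add(-203, -125), -1), Add(-79, Add(1, Pow(15, 2))))) = Add(-10680, Mul(Pow(-328, -1), Add(-79, Add(1, 225)))) = Add(-10680, Mul(Rational(-1, 328), Add(-79, 226))) = Add(-10680, Mul(Rational(-1, 328), 147)) = Add(-10680, Rational(-147, 328)) = Rational(-3503187, 328)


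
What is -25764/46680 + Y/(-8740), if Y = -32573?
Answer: 10794419/3399860 ≈ 3.1750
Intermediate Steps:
-25764/46680 + Y/(-8740) = -25764/46680 - 32573/(-8740) = -25764*1/46680 - 32573*(-1/8740) = -2147/3890 + 32573/8740 = 10794419/3399860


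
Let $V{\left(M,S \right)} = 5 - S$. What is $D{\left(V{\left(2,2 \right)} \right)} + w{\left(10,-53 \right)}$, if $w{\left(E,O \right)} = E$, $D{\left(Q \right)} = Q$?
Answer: $13$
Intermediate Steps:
$D{\left(V{\left(2,2 \right)} \right)} + w{\left(10,-53 \right)} = \left(5 - 2\right) + 10 = 3 + 10 = 13$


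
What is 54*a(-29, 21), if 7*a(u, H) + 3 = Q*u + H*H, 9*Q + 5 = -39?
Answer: 31308/7 ≈ 4472.6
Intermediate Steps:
Q = -44/9 (Q = -5/9 + (⅑)*(-39) = -5/9 - 13/3 = -44/9 ≈ -4.8889)
a(u, H) = -3/7 - 44*u/63 + H²/7 (a(u, H) = -3/7 + (-44*u/9 + H*H)/7 = -3/7 + (-44*u/9 + H²)/7 = -3/7 + (H² - 44*u/9)/7 = -3/7 + (-44*u/63 + H²/7) = -3/7 - 44*u/63 + H²/7)
54*a(-29, 21) = 54*(-3/7 - 44/63*(-29) + (⅐)*21²) = 54*(-3/7 + 1276/63 + (⅐)*441) = 54*(-3/7 + 1276/63 + 63) = 54*(5218/63) = 31308/7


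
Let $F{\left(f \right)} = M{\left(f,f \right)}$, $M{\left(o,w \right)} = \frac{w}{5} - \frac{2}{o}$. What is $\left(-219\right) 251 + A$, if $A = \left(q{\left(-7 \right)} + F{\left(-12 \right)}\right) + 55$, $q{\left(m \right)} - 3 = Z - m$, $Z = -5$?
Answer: $- \frac{1647337}{30} \approx -54911.0$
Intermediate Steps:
$q{\left(m \right)} = -2 - m$ ($q{\left(m \right)} = 3 - \left(5 + m\right) = -2 - m$)
$M{\left(o,w \right)} = - \frac{2}{o} + \frac{w}{5}$ ($M{\left(o,w \right)} = w \frac{1}{5} - \frac{2}{o} = \frac{w}{5} - \frac{2}{o} = - \frac{2}{o} + \frac{w}{5}$)
$F{\left(f \right)} = - \frac{2}{f} + \frac{f}{5}$
$A = \frac{1733}{30}$ ($A = \left(\left(-2 - -7\right) + \left(- \frac{2}{-12} + \frac{1}{5} \left(-12\right)\right)\right) + 55 = \left(\left(-2 + 7\right) - \frac{67}{30}\right) + 55 = \left(5 + \left(\frac{1}{6} - \frac{12}{5}\right)\right) + 55 = \left(5 - \frac{67}{30}\right) + 55 = \frac{83}{30} + 55 = \frac{1733}{30} \approx 57.767$)
$\left(-219\right) 251 + A = \left(-219\right) 251 + \frac{1733}{30} = -54969 + \frac{1733}{30} = - \frac{1647337}{30}$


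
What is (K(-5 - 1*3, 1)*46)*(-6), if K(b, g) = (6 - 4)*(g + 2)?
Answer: -1656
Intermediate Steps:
K(b, g) = 4 + 2*g (K(b, g) = 2*(2 + g) = 4 + 2*g)
(K(-5 - 1*3, 1)*46)*(-6) = ((4 + 2*1)*46)*(-6) = ((4 + 2)*46)*(-6) = (6*46)*(-6) = 276*(-6) = -1656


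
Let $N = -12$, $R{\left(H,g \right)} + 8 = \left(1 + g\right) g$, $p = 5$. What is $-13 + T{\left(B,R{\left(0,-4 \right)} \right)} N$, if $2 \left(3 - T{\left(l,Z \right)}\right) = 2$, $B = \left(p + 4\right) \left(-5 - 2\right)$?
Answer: $-37$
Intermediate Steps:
$R{\left(H,g \right)} = -8 + g \left(1 + g\right)$ ($R{\left(H,g \right)} = -8 + \left(1 + g\right) g = -8 + g \left(1 + g\right)$)
$B = -63$ ($B = \left(5 + 4\right) \left(-5 - 2\right) = 9 \left(-7\right) = -63$)
$T{\left(l,Z \right)} = 2$ ($T{\left(l,Z \right)} = 3 - 1 = 2$)
$-13 + T{\left(B,R{\left(0,-4 \right)} \right)} N = -13 + 2 \left(-12\right) = -13 - 24 = -37$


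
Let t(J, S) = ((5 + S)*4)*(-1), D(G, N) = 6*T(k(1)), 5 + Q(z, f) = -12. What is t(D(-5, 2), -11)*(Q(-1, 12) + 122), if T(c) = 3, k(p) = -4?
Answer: 2520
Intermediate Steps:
Q(z, f) = -17 (Q(z, f) = -5 - 12 = -17)
D(G, N) = 18 (D(G, N) = 6*3 = 18)
t(J, S) = -20 - 4*S (t(J, S) = (20 + 4*S)*(-1) = -20 - 4*S)
t(D(-5, 2), -11)*(Q(-1, 12) + 122) = (-20 - 4*(-11))*(-17 + 122) = (-20 + 44)*105 = 24*105 = 2520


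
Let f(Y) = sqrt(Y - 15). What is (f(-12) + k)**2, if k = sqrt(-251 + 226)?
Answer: -52 - 30*sqrt(3) ≈ -103.96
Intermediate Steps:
f(Y) = sqrt(-15 + Y)
k = 5*I (k = sqrt(-25) = 5*I ≈ 5.0*I)
(f(-12) + k)**2 = (sqrt(-15 - 12) + 5*I)**2 = (sqrt(-27) + 5*I)**2 = (3*I*sqrt(3) + 5*I)**2 = (5*I + 3*I*sqrt(3))**2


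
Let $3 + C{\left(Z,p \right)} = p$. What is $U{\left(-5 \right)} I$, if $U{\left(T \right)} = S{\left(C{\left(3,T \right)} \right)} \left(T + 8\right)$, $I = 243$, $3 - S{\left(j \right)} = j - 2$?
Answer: $9477$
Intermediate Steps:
$C{\left(Z,p \right)} = -3 + p$
$S{\left(j \right)} = 5 - j$ ($S{\left(j \right)} = 3 - \left(j - 2\right) = 3 - \left(-2 + j\right) = 5 - j$)
$U{\left(T \right)} = \left(8 + T\right) \left(8 - T\right)$ ($U{\left(T \right)} = \left(5 - \left(-3 + T\right)\right) \left(T + 8\right) = \left(5 - \left(-3 + T\right)\right) \left(8 + T\right) = \left(8 - T\right) \left(8 + T\right) = \left(8 + T\right) \left(8 - T\right)$)
$U{\left(-5 \right)} I = \left(64 - \left(-5\right)^{2}\right) 243 = \left(64 - 25\right) 243 = 39 \cdot 243 = 9477$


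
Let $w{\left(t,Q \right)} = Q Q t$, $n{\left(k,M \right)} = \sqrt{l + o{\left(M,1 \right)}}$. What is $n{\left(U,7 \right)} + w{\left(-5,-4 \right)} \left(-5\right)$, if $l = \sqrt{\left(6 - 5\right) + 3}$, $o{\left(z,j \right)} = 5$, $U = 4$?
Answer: $400 + \sqrt{7} \approx 402.65$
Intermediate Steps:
$l = 2$ ($l = \sqrt{1 + 3} = \sqrt{4} = 2$)
$n{\left(k,M \right)} = \sqrt{7}$ ($n{\left(k,M \right)} = \sqrt{2 + 5} = \sqrt{7}$)
$w{\left(t,Q \right)} = t Q^{2}$ ($w{\left(t,Q \right)} = Q^{2} t = t Q^{2}$)
$n{\left(U,7 \right)} + w{\left(-5,-4 \right)} \left(-5\right) = \sqrt{7} + - 5 \left(-4\right)^{2} \left(-5\right) = \sqrt{7} + \left(-5\right) 16 \left(-5\right) = \sqrt{7} - -400 = \sqrt{7} + 400 = 400 + \sqrt{7}$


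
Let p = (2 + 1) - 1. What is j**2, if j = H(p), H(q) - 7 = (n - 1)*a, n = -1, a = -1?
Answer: 81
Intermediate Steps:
p = 2 (p = 3 - 1 = 2)
H(q) = 9 (H(q) = 7 + (-1 - 1)*(-1) = 7 - 2*(-1) = 7 + 2 = 9)
j = 9
j**2 = 9**2 = 81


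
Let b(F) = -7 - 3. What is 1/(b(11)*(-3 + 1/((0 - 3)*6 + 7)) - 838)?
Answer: -11/8878 ≈ -0.0012390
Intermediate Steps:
b(F) = -10
1/(b(11)*(-3 + 1/((0 - 3)*6 + 7)) - 838) = 1/(-10*(-3 + 1/((0 - 3)*6 + 7)) - 838) = 1/(-10*(-3 + 1/(-3*6 + 7)) - 838) = 1/(-10*(-3 + 1/(-18 + 7)) - 838) = 1/(-10*(-3 + 1/(-11)) - 838) = 1/(-10*(-3 - 1/11) - 838) = 1/(-10*(-34/11) - 838) = 1/(340/11 - 838) = 1/(-8878/11) = -11/8878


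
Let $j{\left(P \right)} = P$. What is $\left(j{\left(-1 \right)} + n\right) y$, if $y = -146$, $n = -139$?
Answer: $20440$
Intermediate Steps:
$\left(j{\left(-1 \right)} + n\right) y = \left(-1 - 139\right) \left(-146\right) = \left(-140\right) \left(-146\right) = 20440$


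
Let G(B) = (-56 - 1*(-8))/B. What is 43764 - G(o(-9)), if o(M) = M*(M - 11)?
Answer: 656464/15 ≈ 43764.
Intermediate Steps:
o(M) = M*(-11 + M)
G(B) = -48/B (G(B) = (-56 + 8)/B = -48/B)
43764 - G(o(-9)) = 43764 - (-48)/((-9*(-11 - 9))) = 43764 - (-48)/((-9*(-20))) = 43764 - (-48)/180 = 43764 - 1*(-4/15) = 43764 + 4/15 = 656464/15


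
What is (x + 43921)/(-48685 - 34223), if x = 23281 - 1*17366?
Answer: -4153/6909 ≈ -0.60110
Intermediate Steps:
x = 5915 (x = 23281 - 17366 = 5915)
(x + 43921)/(-48685 - 34223) = (5915 + 43921)/(-48685 - 34223) = 49836/(-82908) = 49836*(-1/82908) = -4153/6909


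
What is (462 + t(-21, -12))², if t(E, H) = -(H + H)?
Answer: 236196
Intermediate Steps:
t(E, H) = -2*H
(462 + t(-21, -12))² = (462 - 2*(-12))² = (462 + 24)² = 486² = 236196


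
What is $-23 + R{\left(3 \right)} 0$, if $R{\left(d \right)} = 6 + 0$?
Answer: $-23$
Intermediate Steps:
$R{\left(d \right)} = 6$
$-23 + R{\left(3 \right)} 0 = -23 + 6 \cdot 0 = -23 + 0 = -23$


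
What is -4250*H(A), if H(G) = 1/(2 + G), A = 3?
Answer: -850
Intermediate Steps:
-4250*H(A) = -4250/(2 + 3) = -4250/5 = -4250*⅕ = -850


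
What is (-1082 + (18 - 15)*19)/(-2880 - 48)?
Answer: 1025/2928 ≈ 0.35007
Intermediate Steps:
(-1082 + (18 - 15)*19)/(-2880 - 48) = (-1082 + 3*19)/(-2928) = (-1082 + 57)*(-1/2928) = -1025*(-1/2928) = 1025/2928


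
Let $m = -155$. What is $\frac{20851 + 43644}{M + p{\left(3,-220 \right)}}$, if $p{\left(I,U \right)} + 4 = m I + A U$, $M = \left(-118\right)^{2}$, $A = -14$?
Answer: $\frac{12899}{3307} \approx 3.9005$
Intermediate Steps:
$M = 13924$
$p{\left(I,U \right)} = -4 - 155 I - 14 U$ ($p{\left(I,U \right)} = -4 - \left(14 U + 155 I\right) = -4 - 155 I - 14 U$)
$\frac{20851 + 43644}{M + p{\left(3,-220 \right)}} = \frac{20851 + 43644}{13924 - -2611} = \frac{64495}{13924 - -2611} = \frac{64495}{13924 + 2611} = \frac{64495}{16535} = 64495 \cdot \frac{1}{16535} = \frac{12899}{3307}$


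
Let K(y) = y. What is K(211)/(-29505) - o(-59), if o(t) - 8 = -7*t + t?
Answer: -10681021/29505 ≈ -362.01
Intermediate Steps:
o(t) = 8 - 6*t (o(t) = 8 + (-7*t + t) = 8 - 6*t)
K(211)/(-29505) - o(-59) = 211/(-29505) - (8 - 6*(-59)) = 211*(-1/29505) - (8 + 354) = -211/29505 - 1*362 = -211/29505 - 362 = -10681021/29505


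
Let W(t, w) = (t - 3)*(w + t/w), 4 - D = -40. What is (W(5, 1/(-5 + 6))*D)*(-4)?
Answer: -2112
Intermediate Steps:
D = 44 (D = 4 - 1*(-40) = 4 + 40 = 44)
W(t, w) = (-3 + t)*(w + t/w)
(W(5, 1/(-5 + 6))*D)*(-4) = (((5² - 3*5 + (1/(-5 + 6))²*(-3 + 5))/(1/(-5 + 6)))*44)*(-4) = (((25 - 15 + (1/1)²*2)/(1/1))*44)*(-4) = (((25 - 15 + 1²*2)/1)*44)*(-4) = ((1*(25 - 15 + 1*2))*44)*(-4) = ((1*(25 - 15 + 2))*44)*(-4) = ((1*12)*44)*(-4) = (12*44)*(-4) = 528*(-4) = -2112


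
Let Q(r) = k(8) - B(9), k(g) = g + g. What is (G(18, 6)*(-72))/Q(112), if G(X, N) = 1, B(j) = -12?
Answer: -18/7 ≈ -2.5714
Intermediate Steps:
k(g) = 2*g
Q(r) = 28 (Q(r) = 2*8 - 1*(-12) = 16 + 12 = 28)
(G(18, 6)*(-72))/Q(112) = (1*(-72))/28 = -72*1/28 = -18/7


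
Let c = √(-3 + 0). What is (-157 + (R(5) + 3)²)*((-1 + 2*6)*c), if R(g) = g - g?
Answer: -1628*I*√3 ≈ -2819.8*I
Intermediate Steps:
c = I*√3 (c = √(-3) = I*√3 ≈ 1.732*I)
R(g) = 0
(-157 + (R(5) + 3)²)*((-1 + 2*6)*c) = (-157 + (0 + 3)²)*((-1 + 2*6)*(I*√3)) = (-157 + 3²)*((-1 + 12)*(I*√3)) = (-157 + 9)*(11*(I*√3)) = -1628*I*√3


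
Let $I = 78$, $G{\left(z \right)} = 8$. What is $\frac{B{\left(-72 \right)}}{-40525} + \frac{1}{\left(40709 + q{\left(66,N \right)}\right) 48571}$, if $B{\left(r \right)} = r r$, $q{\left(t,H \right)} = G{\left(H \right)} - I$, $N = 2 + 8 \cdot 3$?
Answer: $- \frac{10232577648371}{79991360116225} \approx -0.12792$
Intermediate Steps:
$N = 26$ ($N = 2 + 24 = 26$)
$q{\left(t,H \right)} = -70$ ($q{\left(t,H \right)} = 8 - 78 = -70$)
$B{\left(r \right)} = r^{2}$
$\frac{B{\left(-72 \right)}}{-40525} + \frac{1}{\left(40709 + q{\left(66,N \right)}\right) 48571} = \frac{\left(-72\right)^{2}}{-40525} + \frac{1}{\left(40709 - 70\right) 48571} = 5184 \left(- \frac{1}{40525}\right) + \frac{1}{40639} \cdot \frac{1}{48571} = - \frac{5184}{40525} + \frac{1}{40639} \cdot \frac{1}{48571} = - \frac{5184}{40525} + \frac{1}{1973876869} = - \frac{10232577648371}{79991360116225}$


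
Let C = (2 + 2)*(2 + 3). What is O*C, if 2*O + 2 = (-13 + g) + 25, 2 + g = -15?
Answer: -70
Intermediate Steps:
g = -17 (g = -2 - 15 = -17)
C = 20 (C = 4*5 = 20)
O = -7/2 (O = -1 + ((-13 - 17) + 25)/2 = -1 + (-30 + 25)/2 = -1 + (½)*(-5) = -1 - 5/2 = -7/2 ≈ -3.5000)
O*C = -7/2*20 = -70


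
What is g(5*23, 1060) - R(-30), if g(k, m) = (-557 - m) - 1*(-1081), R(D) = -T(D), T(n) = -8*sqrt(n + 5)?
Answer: -536 - 40*I ≈ -536.0 - 40.0*I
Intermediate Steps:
T(n) = -8*sqrt(5 + n)
R(D) = 8*sqrt(5 + D) (R(D) = -(-8)*sqrt(5 + D) = 8*sqrt(5 + D))
g(k, m) = 524 - m (g(k, m) = (-557 - m) + 1081 = 524 - m)
g(5*23, 1060) - R(-30) = (524 - 1*1060) - 8*sqrt(5 - 30) = (524 - 1060) - 8*sqrt(-25) = -536 - 8*5*I = -536 - 40*I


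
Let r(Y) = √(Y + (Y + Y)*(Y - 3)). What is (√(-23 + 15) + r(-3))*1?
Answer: √33 + 2*I*√2 ≈ 5.7446 + 2.8284*I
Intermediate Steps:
r(Y) = √(Y + 2*Y*(-3 + Y)) (r(Y) = √(Y + (2*Y)*(-3 + Y)) = √(Y + 2*Y*(-3 + Y)))
(√(-23 + 15) + r(-3))*1 = (√(-23 + 15) + √(-3*(-5 + 2*(-3))))*1 = (√(-8) + √(-3*(-5 - 6)))*1 = (2*I*√2 + √(-3*(-11)))*1 = (2*I*√2 + √33)*1 = (√33 + 2*I*√2)*1 = √33 + 2*I*√2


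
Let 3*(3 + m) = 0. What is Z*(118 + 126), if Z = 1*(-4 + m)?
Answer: -1708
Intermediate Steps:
m = -3 (m = -3 + (⅓)*0 = -3 + 0 = -3)
Z = -7 (Z = 1*(-4 - 3) = 1*(-7) = -7)
Z*(118 + 126) = -7*(118 + 126) = -7*244 = -1708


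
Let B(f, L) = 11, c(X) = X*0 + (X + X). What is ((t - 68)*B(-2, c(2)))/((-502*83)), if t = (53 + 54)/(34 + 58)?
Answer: 67639/3833272 ≈ 0.017645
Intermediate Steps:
c(X) = 2*X (c(X) = 0 + 2*X = 2*X)
t = 107/92 ≈ 1.1630
((t - 68)*B(-2, c(2)))/((-502*83)) = ((107/92 - 68)*11)/((-502*83)) = -6149/92*11/(-41666) = -67639/92*(-1/41666) = 67639/3833272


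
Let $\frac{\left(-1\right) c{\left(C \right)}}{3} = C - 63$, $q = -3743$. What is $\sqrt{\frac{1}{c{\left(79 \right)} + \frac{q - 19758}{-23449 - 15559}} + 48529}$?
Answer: $\frac{\sqrt{165889925423771417}}{1848883} \approx 220.29$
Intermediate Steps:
$c{\left(C \right)} = 189 - 3 C$ ($c{\left(C \right)} = - 3 \left(C - 63\right) = - 3 \left(-63 + C\right) = 189 - 3 C$)
$\sqrt{\frac{1}{c{\left(79 \right)} + \frac{q - 19758}{-23449 - 15559}} + 48529} = \sqrt{\frac{1}{\left(189 - 237\right) + \frac{-3743 - 19758}{-23449 - 15559}} + 48529} = \sqrt{\frac{1}{\left(189 - 237\right) - \frac{23501}{-39008}} + 48529} = \sqrt{\frac{1}{-48 - - \frac{23501}{39008}} + 48529} = \sqrt{\frac{1}{-48 + \frac{23501}{39008}} + 48529} = \sqrt{\frac{1}{- \frac{1848883}{39008}} + 48529} = \sqrt{- \frac{39008}{1848883} + 48529} = \sqrt{\frac{89724404099}{1848883}} = \frac{\sqrt{165889925423771417}}{1848883}$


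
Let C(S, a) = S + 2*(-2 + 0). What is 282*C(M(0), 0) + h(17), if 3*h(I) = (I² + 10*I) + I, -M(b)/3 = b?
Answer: -2908/3 ≈ -969.33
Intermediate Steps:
M(b) = -3*b
C(S, a) = -4 + S (C(S, a) = S + 2*(-2) = S - 4 = -4 + S)
h(I) = I²/3 + 11*I/3 (h(I) = ((I² + 10*I) + I)/3 = (I² + 11*I)/3 = I²/3 + 11*I/3)
282*C(M(0), 0) + h(17) = 282*(-4 - 3*0) + (⅓)*17*(11 + 17) = 282*(-4 + 0) + (⅓)*17*28 = 282*(-4) + 476/3 = -1128 + 476/3 = -2908/3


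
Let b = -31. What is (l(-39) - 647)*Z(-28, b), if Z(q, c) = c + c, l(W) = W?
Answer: 42532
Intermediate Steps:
Z(q, c) = 2*c
(l(-39) - 647)*Z(-28, b) = (-39 - 647)*(2*(-31)) = -686*(-62) = 42532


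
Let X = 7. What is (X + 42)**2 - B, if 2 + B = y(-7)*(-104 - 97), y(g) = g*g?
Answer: 12252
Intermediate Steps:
y(g) = g**2
B = -9851 (B = -2 + (-7)**2*(-104 - 97) = -2 + 49*(-201) = -2 - 9849 = -9851)
(X + 42)**2 - B = (7 + 42)**2 - 1*(-9851) = 49**2 + 9851 = 2401 + 9851 = 12252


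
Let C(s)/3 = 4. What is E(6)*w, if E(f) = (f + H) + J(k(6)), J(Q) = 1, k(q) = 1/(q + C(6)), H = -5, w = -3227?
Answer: -6454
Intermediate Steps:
C(s) = 12 (C(s) = 3*4 = 12)
k(q) = 1/(12 + q) (k(q) = 1/(q + 12) = 1/(12 + q))
E(f) = -4 + f (E(f) = (f - 5) + 1 = (-5 + f) + 1 = -4 + f)
E(6)*w = (-4 + 6)*(-3227) = 2*(-3227) = -6454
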